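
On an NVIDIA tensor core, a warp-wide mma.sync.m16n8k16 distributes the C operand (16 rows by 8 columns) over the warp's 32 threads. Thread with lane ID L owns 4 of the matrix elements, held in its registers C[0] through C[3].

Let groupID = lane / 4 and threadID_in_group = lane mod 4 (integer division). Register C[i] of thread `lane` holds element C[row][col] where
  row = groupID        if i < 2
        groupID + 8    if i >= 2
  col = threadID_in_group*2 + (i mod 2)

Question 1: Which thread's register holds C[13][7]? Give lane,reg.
r=13->g=5,rb=1  c=7->t=3,b0=1
L=5*4+3=23  i=1*2+1=3

23,3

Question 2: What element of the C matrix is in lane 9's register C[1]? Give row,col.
2,3

lane 9->9/4=2, 9 mod 4=1
i=1  r:2+0->2  c:2·1+1->3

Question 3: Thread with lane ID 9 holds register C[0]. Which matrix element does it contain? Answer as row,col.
2,2

lane 9->9/4=2, 9 mod 4=1
i=0  r:2+0->2  c:2·1+0->2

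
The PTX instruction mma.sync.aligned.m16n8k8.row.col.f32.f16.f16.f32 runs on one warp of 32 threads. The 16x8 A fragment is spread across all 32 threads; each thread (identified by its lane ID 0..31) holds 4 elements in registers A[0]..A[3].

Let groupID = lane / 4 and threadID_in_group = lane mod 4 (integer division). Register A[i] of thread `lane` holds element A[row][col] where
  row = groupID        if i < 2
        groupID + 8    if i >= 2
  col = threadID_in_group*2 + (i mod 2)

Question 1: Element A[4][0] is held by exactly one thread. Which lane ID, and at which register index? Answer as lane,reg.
r: 4->gid=4,r8=0  c: 0->tid=0,i&1=0
L=4*4+0=16  i=0*2+0=0

16,0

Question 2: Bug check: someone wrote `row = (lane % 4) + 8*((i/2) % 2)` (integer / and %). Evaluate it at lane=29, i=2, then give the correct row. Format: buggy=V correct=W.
`(lane % 4) + 8*((i/2) % 2)`[29,2]=>9
lane 29=>29/4=7, 29 mod 4=1
i=2  r:7+8=>15  c:2·1+0=>2
row: 9 vs 15

buggy=9 correct=15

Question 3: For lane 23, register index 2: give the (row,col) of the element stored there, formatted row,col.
13,6

lane 23: gr=5 (23/4), th=3 (23%4)
i=2: r=5+8=13, c=3*2+0=6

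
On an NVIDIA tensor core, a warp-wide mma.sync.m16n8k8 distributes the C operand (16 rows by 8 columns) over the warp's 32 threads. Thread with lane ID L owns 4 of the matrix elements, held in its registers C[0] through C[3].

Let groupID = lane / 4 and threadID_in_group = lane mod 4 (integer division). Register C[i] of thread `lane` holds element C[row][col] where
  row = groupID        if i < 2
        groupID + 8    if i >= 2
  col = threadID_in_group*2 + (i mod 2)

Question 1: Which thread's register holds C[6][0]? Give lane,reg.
r=6->g=6,rb=0  c=0->t=0,b0=0
L=6*4+0=24  i=0*2+0=0

24,0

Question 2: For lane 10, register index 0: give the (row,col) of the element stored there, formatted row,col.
2,4

L=10→G=10>>2=2, T=10&3=2
[0]→row 2+0=2  col 2·2+0=4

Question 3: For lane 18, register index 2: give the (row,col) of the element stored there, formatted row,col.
18: G=4,T=2
[2] (4+8,2*2+0) = (12,4)

12,4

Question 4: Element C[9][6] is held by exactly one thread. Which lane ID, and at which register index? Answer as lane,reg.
r=9->g=1,rb=1  c=6->t=3,b0=0
L=1*4+3=7  i=1*2+0=2

7,2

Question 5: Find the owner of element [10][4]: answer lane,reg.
r=10⇒gr=2,Rb=1  c=4⇒th=2,odd=0
L=2*4+2=10  i=1*2+0=2

10,2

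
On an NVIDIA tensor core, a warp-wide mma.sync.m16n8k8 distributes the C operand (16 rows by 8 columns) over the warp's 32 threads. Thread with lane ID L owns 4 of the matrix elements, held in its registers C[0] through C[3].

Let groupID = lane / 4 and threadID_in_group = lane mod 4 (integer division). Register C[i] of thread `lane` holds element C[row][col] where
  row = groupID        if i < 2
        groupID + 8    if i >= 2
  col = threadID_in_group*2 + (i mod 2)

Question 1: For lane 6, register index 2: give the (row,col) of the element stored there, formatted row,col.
L=6->g=6>>2=1, t=6&3=2
[2]->row 1+8=9  col 2·2+0=4

9,4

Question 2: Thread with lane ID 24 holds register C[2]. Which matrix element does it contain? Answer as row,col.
L=24->g=24>>2=6, t=24&3=0
[2]->row 6+8=14  col 0·2+0=0

14,0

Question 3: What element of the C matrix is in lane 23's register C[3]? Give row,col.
23: G=5,T=3
[3] (5+8,3*2+1) = (13,7)

13,7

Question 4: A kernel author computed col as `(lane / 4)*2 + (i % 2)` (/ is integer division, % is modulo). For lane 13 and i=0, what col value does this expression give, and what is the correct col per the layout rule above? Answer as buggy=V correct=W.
`(lane / 4)*2 + (i % 2)`[13,0]->6
lane 13: g=3 (13/4), t=1 (13%4)
i=0: r=3+0=3, c=1*2+0=2
col: 6 vs 2

buggy=6 correct=2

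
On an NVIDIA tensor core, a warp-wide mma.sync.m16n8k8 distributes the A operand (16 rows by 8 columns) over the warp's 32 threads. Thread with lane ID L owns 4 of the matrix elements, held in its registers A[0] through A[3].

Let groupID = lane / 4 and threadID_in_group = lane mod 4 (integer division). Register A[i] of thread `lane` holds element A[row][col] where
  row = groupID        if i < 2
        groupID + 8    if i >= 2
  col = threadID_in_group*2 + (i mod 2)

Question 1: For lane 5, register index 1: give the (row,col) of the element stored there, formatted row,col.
1,3

lane 5: g=1 (5/4), t=1 (5%4)
i=1: r=1+0=1, c=1*2+1=3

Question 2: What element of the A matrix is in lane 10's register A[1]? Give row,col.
lane 10: g=2 (10/4), t=2 (10%4)
i=1: r=2+0=2, c=2*2+1=5

2,5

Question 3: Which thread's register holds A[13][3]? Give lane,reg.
21,3

r: 13->gid=5,r8=1  c: 3->tid=1,i&1=1
L=5*4+1=21  i=1*2+1=3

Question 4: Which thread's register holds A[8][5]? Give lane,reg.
2,3

r=8→G=0,rhi=1  c=5→T=2,p=1
L=0*4+2=2  i=1*2+1=3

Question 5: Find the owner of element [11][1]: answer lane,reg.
12,3

r=11→G=3,rhi=1  c=1→T=0,p=1
L=3*4+0=12  i=1*2+1=3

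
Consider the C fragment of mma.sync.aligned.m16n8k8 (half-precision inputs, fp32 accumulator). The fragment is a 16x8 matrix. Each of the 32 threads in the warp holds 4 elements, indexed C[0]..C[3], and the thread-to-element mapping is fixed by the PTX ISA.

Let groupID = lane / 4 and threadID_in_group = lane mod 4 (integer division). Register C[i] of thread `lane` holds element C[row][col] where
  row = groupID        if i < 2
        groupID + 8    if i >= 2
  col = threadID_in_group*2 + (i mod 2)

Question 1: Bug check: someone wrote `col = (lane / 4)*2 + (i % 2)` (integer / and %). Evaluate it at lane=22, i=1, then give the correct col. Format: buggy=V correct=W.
buggy=11 correct=5

`(lane / 4)*2 + (i % 2)`[22,1]->11
lane 22: gid=5 (22/4), tid=2 (22%4)
i=1: r=5+0=5, c=2*2+1=5
col: 11 vs 5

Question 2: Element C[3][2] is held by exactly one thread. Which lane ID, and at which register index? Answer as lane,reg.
r=3→G=3,rhi=0  c=2→T=1,p=0
L=3*4+1=13  i=0*2+0=0

13,0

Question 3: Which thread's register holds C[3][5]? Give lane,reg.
r=3→G=3,rhi=0  c=5→T=2,p=1
L=3*4+2=14  i=0*2+1=1

14,1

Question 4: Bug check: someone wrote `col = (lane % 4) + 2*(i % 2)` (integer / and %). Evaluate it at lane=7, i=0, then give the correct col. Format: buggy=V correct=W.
`(lane % 4) + 2*(i % 2)`[7,0]=>3
7: grp=1,tig=3
[0] (1+0,3*2+0) = (1,6)
col: 3 vs 6

buggy=3 correct=6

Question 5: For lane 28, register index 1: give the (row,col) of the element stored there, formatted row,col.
lane 28: gr=7 (28/4), th=0 (28%4)
i=1: r=7+0=7, c=0*2+1=1

7,1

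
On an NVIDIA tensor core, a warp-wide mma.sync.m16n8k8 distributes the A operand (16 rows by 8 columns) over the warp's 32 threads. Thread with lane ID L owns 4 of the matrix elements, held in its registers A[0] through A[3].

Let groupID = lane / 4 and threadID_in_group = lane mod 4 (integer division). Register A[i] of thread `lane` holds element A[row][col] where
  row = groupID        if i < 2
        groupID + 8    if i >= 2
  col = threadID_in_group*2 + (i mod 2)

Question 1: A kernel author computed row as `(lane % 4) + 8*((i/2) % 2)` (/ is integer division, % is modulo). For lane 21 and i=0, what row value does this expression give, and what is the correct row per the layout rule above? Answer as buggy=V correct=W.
buggy=1 correct=5

`(lane % 4) + 8*((i/2) % 2)`[21,0]=>1
lane 21=>21/4=5, 21 mod 4=1
i=0  r:5+0=>5  c:2·1+0=>2
row: 1 vs 5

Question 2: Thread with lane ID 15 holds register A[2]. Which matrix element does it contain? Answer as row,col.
15: G=3,T=3
[2] (3+8,3*2+0) = (11,6)

11,6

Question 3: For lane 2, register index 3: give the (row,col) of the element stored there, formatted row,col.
L=2->gid=2>>2=0, tid=2&3=2
[3]->row 0+8=8  col 2·2+1=5

8,5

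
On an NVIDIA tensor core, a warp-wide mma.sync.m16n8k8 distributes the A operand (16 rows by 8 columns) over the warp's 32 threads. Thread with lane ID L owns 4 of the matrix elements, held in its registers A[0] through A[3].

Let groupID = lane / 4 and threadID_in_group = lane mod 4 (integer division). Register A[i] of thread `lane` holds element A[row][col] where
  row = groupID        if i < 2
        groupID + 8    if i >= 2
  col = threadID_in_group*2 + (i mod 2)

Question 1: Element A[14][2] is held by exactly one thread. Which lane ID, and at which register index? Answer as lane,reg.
25,2

r=14→G=6,rhi=1  c=2→T=1,p=0
L=6*4+1=25  i=1*2+0=2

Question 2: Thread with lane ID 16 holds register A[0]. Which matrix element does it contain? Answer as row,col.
16: gid=4,tid=0
[0] (4+0,0*2+0) = (4,0)

4,0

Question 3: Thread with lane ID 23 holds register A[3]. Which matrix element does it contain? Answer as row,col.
13,7

L=23->gid=23>>2=5, tid=23&3=3
[3]->row 5+8=13  col 3·2+1=7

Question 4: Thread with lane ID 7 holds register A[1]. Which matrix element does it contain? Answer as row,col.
1,7

L=7→G=7>>2=1, T=7&3=3
[1]→row 1+0=1  col 3·2+1=7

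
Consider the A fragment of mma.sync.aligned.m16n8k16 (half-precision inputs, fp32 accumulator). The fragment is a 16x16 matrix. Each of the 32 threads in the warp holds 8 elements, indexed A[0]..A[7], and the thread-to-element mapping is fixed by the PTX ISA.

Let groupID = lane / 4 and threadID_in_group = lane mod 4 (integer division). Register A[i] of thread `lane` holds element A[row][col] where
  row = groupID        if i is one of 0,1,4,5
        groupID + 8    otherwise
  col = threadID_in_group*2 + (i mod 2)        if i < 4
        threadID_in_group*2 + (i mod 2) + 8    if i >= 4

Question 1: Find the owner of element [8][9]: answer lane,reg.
r=8->g=0,rb=1  c=9->cb=1,t=0,b0=1
L=0*4+0=0  i=1*4+1*2+1=7

0,7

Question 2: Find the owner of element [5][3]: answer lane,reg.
r:5=>grp=5,rB=0  c:3=>cB=0,tig=1,lo=1
L=5*4+1=21  i=0*4+0*2+1=1

21,1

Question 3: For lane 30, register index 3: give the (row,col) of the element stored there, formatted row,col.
15,5

lane 30: gid=7 (30/4), tid=2 (30%4)
i=3: r=7+8=15, c=2*2+1+0=5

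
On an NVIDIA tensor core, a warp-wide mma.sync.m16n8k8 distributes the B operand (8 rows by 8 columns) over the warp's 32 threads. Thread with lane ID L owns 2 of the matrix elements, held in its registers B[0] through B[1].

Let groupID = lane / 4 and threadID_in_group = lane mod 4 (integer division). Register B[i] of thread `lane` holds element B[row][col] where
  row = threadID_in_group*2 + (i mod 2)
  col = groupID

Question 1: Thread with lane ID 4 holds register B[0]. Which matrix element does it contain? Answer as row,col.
0,1

4: gid=1,tid=0
[0] (0*2+0,1) = (0,1)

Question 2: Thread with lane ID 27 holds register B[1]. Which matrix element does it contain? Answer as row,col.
lane 27->27/4=6, 27 mod 4=3
i=1  r:2·3+1->7  c:6

7,6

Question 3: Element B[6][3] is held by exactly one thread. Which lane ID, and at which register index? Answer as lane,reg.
15,0

c: 3->gid=3  r: 6->tid=3,i&1=0
L=3*4+3=15  i=0=0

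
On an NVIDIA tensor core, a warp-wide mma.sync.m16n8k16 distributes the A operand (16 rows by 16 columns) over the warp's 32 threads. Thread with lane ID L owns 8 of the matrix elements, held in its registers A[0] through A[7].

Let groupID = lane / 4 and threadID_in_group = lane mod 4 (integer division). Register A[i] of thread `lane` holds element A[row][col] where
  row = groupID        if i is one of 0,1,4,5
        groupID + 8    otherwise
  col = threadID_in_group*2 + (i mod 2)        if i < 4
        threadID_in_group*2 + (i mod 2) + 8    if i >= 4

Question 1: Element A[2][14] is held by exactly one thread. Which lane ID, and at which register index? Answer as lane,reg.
r=2→G=2,rhi=0  c=14→chi=1,T=3,p=0
L=2*4+3=11  i=1*4+0*2+0=4

11,4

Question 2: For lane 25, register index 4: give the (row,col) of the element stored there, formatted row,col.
6,10

25: g=6,t=1
[4] (6+0,1*2+0+8) = (6,10)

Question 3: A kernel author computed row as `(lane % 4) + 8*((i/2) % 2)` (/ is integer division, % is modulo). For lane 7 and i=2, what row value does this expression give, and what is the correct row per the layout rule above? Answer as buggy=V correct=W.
buggy=11 correct=9

`(lane % 4) + 8*((i/2) % 2)`[7,2]->11
lane 7->7/4=1, 7 mod 4=3
i=2  r:1+8->9  c:2·3+0+0->6
row: 11 vs 9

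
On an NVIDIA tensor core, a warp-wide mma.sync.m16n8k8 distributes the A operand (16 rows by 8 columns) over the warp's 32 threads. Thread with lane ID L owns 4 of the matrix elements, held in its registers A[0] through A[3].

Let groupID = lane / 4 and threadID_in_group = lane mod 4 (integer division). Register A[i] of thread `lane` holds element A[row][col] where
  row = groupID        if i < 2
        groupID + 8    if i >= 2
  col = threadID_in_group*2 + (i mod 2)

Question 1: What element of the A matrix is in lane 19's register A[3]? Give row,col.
12,7

lane 19->19/4=4, 19 mod 4=3
i=3  r:4+8->12  c:2·3+1->7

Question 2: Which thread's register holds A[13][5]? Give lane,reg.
22,3

r=13→G=5,rhi=1  c=5→T=2,p=1
L=5*4+2=22  i=1*2+1=3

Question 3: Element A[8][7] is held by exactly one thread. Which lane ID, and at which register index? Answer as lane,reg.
r=8⇒gr=0,Rb=1  c=7⇒th=3,odd=1
L=0*4+3=3  i=1*2+1=3

3,3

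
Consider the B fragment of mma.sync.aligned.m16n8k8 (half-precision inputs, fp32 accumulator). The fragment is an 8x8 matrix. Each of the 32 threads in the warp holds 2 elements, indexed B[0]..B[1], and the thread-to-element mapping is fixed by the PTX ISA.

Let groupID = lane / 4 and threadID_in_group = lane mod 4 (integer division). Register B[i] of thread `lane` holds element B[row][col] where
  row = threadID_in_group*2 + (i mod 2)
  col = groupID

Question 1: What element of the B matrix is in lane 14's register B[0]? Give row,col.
14: grp=3,tig=2
[0] (2*2+0,3) = (4,3)

4,3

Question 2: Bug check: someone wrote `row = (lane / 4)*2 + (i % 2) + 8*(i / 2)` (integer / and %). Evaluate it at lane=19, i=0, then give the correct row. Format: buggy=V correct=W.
buggy=8 correct=6

`(lane / 4)*2 + (i % 2) + 8*(i / 2)`[19,0]⇒8
19: gr=4,th=3
[0] (3*2+0,4) = (6,4)
row: 8 vs 6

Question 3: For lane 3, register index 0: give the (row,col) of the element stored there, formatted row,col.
6,0

3: G=0,T=3
[0] (3*2+0,0) = (6,0)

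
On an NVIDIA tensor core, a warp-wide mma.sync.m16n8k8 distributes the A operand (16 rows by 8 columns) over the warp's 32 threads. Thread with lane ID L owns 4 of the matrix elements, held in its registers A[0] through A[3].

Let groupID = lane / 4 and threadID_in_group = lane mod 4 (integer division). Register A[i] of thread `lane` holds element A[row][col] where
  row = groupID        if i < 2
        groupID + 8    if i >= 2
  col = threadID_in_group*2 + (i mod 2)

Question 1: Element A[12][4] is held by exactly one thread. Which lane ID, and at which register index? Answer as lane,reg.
r: 12->gid=4,r8=1  c: 4->tid=2,i&1=0
L=4*4+2=18  i=1*2+0=2

18,2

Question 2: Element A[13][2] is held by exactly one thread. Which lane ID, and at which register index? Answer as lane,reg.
r=13⇒gr=5,Rb=1  c=2⇒th=1,odd=0
L=5*4+1=21  i=1*2+0=2

21,2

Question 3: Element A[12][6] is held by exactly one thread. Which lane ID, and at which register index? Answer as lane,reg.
19,2

r=12→G=4,rhi=1  c=6→T=3,p=0
L=4*4+3=19  i=1*2+0=2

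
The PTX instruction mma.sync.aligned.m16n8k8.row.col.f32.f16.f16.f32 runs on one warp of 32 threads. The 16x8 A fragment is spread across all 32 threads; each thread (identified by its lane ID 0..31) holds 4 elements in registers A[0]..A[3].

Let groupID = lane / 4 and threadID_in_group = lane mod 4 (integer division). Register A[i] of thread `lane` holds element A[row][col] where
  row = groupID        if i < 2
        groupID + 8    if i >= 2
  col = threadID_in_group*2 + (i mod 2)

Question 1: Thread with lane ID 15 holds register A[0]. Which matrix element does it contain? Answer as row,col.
3,6

L=15=>grp=15>>2=3, tig=15&3=3
[0]=>row 3+0=3  col 3·2+0=6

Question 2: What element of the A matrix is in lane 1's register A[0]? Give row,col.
1: grp=0,tig=1
[0] (0+0,1*2+0) = (0,2)

0,2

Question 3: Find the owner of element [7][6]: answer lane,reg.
r: 7->gid=7,r8=0  c: 6->tid=3,i&1=0
L=7*4+3=31  i=0*2+0=0

31,0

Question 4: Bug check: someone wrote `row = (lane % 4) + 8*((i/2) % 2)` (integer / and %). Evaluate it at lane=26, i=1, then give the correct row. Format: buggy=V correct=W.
buggy=2 correct=6

`(lane % 4) + 8*((i/2) % 2)`[26,1]->2
26: g=6,t=2
[1] (6+0,2*2+1) = (6,5)
row: 2 vs 6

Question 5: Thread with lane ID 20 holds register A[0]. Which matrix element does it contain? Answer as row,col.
lane 20->20/4=5, 20 mod 4=0
i=0  r:5+0->5  c:2·0+0->0

5,0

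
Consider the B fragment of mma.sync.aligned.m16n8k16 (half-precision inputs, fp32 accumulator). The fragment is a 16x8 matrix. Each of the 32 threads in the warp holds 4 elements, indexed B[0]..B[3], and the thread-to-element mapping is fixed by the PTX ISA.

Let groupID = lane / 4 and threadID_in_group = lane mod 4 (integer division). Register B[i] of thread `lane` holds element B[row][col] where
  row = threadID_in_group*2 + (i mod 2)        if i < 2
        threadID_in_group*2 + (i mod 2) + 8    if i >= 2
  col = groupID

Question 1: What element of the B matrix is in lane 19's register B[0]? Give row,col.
L=19→G=19>>2=4, T=19&3=3
[0]→row 3·2+0+0=6  col G=4

6,4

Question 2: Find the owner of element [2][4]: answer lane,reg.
17,0

c: 4->gid=4  r: 2->r8=0,tid=1,i&1=0
L=4*4+1=17  i=0*2+0=0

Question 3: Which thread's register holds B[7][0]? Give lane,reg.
c: 0->gid=0  r: 7->r8=0,tid=3,i&1=1
L=0*4+3=3  i=0*2+1=1

3,1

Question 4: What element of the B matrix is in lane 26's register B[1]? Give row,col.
5,6

L=26⇒gr=26>>2=6, th=26&3=2
[1]⇒row 2·2+1+0=5  col gr=6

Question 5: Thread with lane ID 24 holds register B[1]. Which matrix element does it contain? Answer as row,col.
L=24->g=24>>2=6, t=24&3=0
[1]->row 0·2+1+0=1  col g=6

1,6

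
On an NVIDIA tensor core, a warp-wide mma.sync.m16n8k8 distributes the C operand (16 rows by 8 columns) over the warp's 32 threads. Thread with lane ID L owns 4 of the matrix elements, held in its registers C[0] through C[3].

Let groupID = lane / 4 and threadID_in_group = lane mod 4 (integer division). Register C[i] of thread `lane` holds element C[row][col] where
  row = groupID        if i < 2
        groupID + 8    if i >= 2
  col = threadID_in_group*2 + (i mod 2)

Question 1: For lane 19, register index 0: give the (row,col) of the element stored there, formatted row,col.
4,6

L=19=>grp=19>>2=4, tig=19&3=3
[0]=>row 4+0=4  col 3·2+0=6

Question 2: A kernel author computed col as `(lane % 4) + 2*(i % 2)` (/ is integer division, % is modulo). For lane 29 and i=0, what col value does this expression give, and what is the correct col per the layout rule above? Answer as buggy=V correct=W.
buggy=1 correct=2

`(lane % 4) + 2*(i % 2)`[29,0]⇒1
29: gr=7,th=1
[0] (7+0,1*2+0) = (7,2)
col: 1 vs 2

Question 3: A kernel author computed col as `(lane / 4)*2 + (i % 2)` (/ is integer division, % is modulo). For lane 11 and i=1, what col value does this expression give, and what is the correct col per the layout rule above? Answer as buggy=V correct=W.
`(lane / 4)*2 + (i % 2)`[11,1]→5
11: G=2,T=3
[1] (2+0,3*2+1) = (2,7)
col: 5 vs 7

buggy=5 correct=7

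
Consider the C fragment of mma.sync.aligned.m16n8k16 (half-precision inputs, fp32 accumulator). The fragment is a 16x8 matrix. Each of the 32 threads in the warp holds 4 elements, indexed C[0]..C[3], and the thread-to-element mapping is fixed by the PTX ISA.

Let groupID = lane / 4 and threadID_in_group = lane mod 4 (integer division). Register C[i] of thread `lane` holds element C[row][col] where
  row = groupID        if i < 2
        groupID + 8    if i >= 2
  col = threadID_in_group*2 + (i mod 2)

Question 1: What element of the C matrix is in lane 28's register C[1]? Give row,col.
7,1

lane 28->28/4=7, 28 mod 4=0
i=1  r:7+0->7  c:2·0+1->1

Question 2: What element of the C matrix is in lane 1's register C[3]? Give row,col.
L=1=>grp=1>>2=0, tig=1&3=1
[3]=>row 0+8=8  col 1·2+1=3

8,3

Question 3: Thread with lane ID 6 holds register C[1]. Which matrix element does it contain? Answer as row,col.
1,5

6: G=1,T=2
[1] (1+0,2*2+1) = (1,5)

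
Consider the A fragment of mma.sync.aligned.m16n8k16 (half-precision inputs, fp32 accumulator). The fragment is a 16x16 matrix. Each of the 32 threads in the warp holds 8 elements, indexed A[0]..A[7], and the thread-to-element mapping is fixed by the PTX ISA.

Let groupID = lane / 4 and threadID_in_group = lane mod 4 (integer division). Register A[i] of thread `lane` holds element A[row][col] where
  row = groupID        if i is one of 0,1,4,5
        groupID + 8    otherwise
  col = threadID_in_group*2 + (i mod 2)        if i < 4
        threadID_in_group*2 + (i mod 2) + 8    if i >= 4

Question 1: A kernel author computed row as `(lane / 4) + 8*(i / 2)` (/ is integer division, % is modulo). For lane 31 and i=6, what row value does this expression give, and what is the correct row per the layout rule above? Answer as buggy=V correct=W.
`(lane / 4) + 8*(i / 2)`[31,6]⇒31
L=31⇒gr=31>>2=7, th=31&3=3
[6]⇒row 7+8=15  col 3·2+0+8=14
row: 31 vs 15

buggy=31 correct=15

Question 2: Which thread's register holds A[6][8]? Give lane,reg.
24,4

r=6→G=6,rhi=0  c=8→chi=1,T=0,p=0
L=6*4+0=24  i=1*4+0*2+0=4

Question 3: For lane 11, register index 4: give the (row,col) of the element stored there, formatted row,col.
11: grp=2,tig=3
[4] (2+0,3*2+0+8) = (2,14)

2,14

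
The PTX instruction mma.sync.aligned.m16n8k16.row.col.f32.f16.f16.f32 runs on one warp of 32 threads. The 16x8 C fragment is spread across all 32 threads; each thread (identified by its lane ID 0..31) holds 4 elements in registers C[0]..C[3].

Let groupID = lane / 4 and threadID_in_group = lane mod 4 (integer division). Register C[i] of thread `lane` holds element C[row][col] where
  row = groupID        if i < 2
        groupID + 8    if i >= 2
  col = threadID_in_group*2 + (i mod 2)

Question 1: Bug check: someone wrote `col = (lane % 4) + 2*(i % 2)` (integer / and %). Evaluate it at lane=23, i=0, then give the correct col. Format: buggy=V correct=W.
buggy=3 correct=6

`(lane % 4) + 2*(i % 2)`[23,0]→3
lane 23: G=5 (23/4), T=3 (23%4)
i=0: r=5+0=5, c=3*2+0=6
col: 3 vs 6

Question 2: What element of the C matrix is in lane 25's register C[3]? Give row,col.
14,3

L=25->gid=25>>2=6, tid=25&3=1
[3]->row 6+8=14  col 1·2+1=3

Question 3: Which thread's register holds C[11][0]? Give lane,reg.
12,2

r=11→G=3,rhi=1  c=0→T=0,p=0
L=3*4+0=12  i=1*2+0=2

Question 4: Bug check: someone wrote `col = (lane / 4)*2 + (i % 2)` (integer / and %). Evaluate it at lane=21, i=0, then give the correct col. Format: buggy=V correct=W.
buggy=10 correct=2

`(lane / 4)*2 + (i % 2)`[21,0]->10
lane 21: g=5 (21/4), t=1 (21%4)
i=0: r=5+0=5, c=1*2+0=2
col: 10 vs 2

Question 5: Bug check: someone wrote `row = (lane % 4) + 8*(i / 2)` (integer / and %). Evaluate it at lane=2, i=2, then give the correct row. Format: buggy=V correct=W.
buggy=10 correct=8

`(lane % 4) + 8*(i / 2)`[2,2]→10
lane 2: G=0 (2/4), T=2 (2%4)
i=2: r=0+8=8, c=2*2+0=4
row: 10 vs 8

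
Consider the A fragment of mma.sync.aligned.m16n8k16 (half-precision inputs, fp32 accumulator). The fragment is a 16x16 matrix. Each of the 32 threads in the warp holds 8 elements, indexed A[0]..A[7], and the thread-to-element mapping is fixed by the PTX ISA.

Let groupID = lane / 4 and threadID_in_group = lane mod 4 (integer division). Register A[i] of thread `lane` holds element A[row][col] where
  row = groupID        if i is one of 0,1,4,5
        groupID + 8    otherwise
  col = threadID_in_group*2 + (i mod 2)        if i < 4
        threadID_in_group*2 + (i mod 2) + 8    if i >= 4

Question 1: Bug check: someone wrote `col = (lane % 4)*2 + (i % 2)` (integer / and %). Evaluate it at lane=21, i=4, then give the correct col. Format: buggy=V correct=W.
`(lane % 4)*2 + (i % 2)`[21,4]->2
L=21->gid=21>>2=5, tid=21&3=1
[4]->row 5+0=5  col 1·2+0+8=10
col: 2 vs 10

buggy=2 correct=10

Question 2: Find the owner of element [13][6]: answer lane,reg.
r:13=>grp=5,rB=1  c:6=>cB=0,tig=3,lo=0
L=5*4+3=23  i=0*4+1*2+0=2

23,2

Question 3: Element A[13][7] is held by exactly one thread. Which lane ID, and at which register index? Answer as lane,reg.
23,3

r=13⇒gr=5,Rb=1  c=7⇒Cb=0,th=3,odd=1
L=5*4+3=23  i=0*4+1*2+1=3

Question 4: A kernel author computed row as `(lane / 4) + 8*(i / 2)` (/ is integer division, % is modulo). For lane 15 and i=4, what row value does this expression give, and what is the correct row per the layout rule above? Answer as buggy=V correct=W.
`(lane / 4) + 8*(i / 2)`[15,4]->19
15: gid=3,tid=3
[4] (3+0,3*2+0+8) = (3,14)
row: 19 vs 3

buggy=19 correct=3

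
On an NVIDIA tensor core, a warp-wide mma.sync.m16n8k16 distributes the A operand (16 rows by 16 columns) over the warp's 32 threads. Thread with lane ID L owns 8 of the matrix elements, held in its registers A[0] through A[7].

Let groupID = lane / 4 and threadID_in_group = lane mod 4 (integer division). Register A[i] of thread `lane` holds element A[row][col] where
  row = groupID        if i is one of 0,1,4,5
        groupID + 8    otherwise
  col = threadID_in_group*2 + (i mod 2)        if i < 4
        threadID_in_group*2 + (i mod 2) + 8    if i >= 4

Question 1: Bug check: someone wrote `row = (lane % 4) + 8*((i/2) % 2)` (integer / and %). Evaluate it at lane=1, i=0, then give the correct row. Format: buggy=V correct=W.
buggy=1 correct=0

`(lane % 4) + 8*((i/2) % 2)`[1,0]=>1
L=1=>grp=1>>2=0, tig=1&3=1
[0]=>row 0+0=0  col 1·2+0+0=2
row: 1 vs 0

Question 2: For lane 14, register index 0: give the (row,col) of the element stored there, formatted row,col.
3,4

L=14→G=14>>2=3, T=14&3=2
[0]→row 3+0=3  col 2·2+0+0=4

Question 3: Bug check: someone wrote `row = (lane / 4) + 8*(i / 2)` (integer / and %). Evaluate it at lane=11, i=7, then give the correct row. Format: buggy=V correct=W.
`(lane / 4) + 8*(i / 2)`[11,7]⇒26
lane 11⇒11/4=2, 11 mod 4=3
i=7  r:2+8⇒10  c:2·3+1+8⇒15
row: 26 vs 10

buggy=26 correct=10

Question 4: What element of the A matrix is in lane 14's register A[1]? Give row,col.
3,5

14: gr=3,th=2
[1] (3+0,2*2+1+0) = (3,5)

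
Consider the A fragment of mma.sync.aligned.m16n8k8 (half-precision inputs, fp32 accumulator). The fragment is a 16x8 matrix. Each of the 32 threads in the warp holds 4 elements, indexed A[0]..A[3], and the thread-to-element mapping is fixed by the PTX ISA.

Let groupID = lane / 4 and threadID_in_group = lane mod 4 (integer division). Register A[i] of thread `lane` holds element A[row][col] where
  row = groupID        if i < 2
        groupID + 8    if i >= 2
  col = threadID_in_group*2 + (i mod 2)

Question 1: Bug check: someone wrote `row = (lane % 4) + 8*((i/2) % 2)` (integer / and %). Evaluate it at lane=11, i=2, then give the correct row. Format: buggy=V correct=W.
`(lane % 4) + 8*((i/2) % 2)`[11,2]⇒11
11: gr=2,th=3
[2] (2+8,3*2+0) = (10,6)
row: 11 vs 10

buggy=11 correct=10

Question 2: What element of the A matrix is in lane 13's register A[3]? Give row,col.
11,3

L=13->gid=13>>2=3, tid=13&3=1
[3]->row 3+8=11  col 1·2+1=3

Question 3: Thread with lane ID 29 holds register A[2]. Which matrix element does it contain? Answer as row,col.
15,2

L=29⇒gr=29>>2=7, th=29&3=1
[2]⇒row 7+8=15  col 1·2+0=2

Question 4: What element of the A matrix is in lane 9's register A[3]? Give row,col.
10,3

9: G=2,T=1
[3] (2+8,1*2+1) = (10,3)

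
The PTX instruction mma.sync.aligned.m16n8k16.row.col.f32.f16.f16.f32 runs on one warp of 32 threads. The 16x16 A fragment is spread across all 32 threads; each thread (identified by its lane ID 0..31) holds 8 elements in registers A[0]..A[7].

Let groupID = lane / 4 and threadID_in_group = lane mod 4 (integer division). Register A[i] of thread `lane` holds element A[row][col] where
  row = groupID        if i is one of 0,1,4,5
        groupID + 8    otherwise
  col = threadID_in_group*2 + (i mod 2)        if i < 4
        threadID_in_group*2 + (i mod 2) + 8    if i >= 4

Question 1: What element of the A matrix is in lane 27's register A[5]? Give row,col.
6,15

lane 27->27/4=6, 27 mod 4=3
i=5  r:6+0->6  c:2·3+1+8->15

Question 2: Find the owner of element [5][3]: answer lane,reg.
r=5⇒gr=5,Rb=0  c=3⇒Cb=0,th=1,odd=1
L=5*4+1=21  i=0*4+0*2+1=1

21,1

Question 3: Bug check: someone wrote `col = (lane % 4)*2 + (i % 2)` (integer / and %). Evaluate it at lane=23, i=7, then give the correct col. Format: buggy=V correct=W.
`(lane % 4)*2 + (i % 2)`[23,7]→7
lane 23→23/4=5, 23 mod 4=3
i=7  r:5+8→13  c:2·3+1+8→15
col: 7 vs 15

buggy=7 correct=15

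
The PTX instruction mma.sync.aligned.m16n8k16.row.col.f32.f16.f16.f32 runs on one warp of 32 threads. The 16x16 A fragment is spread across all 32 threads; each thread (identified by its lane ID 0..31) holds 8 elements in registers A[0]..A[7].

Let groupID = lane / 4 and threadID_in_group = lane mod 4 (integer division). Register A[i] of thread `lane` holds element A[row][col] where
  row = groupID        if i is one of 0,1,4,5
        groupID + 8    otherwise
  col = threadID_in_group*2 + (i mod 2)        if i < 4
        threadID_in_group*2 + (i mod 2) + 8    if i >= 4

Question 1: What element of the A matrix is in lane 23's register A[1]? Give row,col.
L=23=>grp=23>>2=5, tig=23&3=3
[1]=>row 5+0=5  col 3·2+1+0=7

5,7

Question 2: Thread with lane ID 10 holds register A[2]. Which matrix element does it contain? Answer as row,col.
L=10->g=10>>2=2, t=10&3=2
[2]->row 2+8=10  col 2·2+0+0=4

10,4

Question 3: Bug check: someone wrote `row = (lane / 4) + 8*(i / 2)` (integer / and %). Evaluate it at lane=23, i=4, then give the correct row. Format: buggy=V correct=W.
`(lane / 4) + 8*(i / 2)`[23,4]→21
lane 23→23/4=5, 23 mod 4=3
i=4  r:5+0→5  c:2·3+0+8→14
row: 21 vs 5

buggy=21 correct=5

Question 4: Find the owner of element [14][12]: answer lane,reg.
26,6

r:14=>grp=6,rB=1  c:12=>cB=1,tig=2,lo=0
L=6*4+2=26  i=1*4+1*2+0=6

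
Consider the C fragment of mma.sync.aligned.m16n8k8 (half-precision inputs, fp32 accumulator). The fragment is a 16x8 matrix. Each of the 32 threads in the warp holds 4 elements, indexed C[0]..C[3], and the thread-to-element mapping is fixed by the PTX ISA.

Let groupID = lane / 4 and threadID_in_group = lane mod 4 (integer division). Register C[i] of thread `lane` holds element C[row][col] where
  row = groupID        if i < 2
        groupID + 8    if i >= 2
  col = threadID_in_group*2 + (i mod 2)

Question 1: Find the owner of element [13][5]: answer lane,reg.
22,3

r: 13->gid=5,r8=1  c: 5->tid=2,i&1=1
L=5*4+2=22  i=1*2+1=3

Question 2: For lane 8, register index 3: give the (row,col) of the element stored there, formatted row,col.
lane 8: gr=2 (8/4), th=0 (8%4)
i=3: r=2+8=10, c=0*2+1=1

10,1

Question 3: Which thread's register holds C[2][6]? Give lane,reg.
r=2->g=2,rb=0  c=6->t=3,b0=0
L=2*4+3=11  i=0*2+0=0

11,0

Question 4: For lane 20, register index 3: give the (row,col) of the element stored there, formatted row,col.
20: gr=5,th=0
[3] (5+8,0*2+1) = (13,1)

13,1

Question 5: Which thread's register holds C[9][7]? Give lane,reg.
r:9=>grp=1,rB=1  c:7=>tig=3,lo=1
L=1*4+3=7  i=1*2+1=3

7,3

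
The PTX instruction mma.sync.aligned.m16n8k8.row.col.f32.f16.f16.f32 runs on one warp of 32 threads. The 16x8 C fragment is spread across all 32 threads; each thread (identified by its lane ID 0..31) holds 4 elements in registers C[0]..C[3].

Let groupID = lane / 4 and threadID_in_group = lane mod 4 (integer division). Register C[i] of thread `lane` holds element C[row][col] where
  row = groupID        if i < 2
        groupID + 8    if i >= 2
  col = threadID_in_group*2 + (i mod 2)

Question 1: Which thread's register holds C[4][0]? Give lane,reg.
16,0

r:4=>grp=4,rB=0  c:0=>tig=0,lo=0
L=4*4+0=16  i=0*2+0=0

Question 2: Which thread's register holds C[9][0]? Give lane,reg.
4,2

r:9=>grp=1,rB=1  c:0=>tig=0,lo=0
L=1*4+0=4  i=1*2+0=2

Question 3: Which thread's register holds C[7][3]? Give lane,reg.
r:7=>grp=7,rB=0  c:3=>tig=1,lo=1
L=7*4+1=29  i=0*2+1=1

29,1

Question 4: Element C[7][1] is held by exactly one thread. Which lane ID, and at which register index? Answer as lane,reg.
r=7->g=7,rb=0  c=1->t=0,b0=1
L=7*4+0=28  i=0*2+1=1

28,1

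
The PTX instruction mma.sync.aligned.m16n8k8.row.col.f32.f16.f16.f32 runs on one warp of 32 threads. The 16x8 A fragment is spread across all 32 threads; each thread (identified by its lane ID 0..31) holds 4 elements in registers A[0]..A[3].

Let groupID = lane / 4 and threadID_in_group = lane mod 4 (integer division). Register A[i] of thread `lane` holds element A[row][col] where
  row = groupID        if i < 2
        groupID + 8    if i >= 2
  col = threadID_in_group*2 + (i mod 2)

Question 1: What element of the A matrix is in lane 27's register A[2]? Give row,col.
27: G=6,T=3
[2] (6+8,3*2+0) = (14,6)

14,6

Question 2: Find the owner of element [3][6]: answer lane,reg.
15,0

r=3->g=3,rb=0  c=6->t=3,b0=0
L=3*4+3=15  i=0*2+0=0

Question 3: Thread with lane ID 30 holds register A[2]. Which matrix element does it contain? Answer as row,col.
15,4

lane 30->30/4=7, 30 mod 4=2
i=2  r:7+8->15  c:2·2+0->4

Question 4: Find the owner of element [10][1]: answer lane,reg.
r=10⇒gr=2,Rb=1  c=1⇒th=0,odd=1
L=2*4+0=8  i=1*2+1=3

8,3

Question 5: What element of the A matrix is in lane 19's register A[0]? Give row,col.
lane 19: G=4 (19/4), T=3 (19%4)
i=0: r=4+0=4, c=3*2+0=6

4,6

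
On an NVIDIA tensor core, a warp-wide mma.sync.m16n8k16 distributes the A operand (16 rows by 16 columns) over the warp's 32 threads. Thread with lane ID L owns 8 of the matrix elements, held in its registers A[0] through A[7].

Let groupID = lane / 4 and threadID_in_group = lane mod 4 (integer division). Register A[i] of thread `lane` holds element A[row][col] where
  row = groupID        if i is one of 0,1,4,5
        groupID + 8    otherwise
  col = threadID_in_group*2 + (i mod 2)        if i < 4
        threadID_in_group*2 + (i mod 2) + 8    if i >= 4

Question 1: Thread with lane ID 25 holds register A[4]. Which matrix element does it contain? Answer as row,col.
L=25=>grp=25>>2=6, tig=25&3=1
[4]=>row 6+0=6  col 1·2+0+8=10

6,10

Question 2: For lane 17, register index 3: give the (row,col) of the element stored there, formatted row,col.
lane 17⇒17/4=4, 17 mod 4=1
i=3  r:4+8⇒12  c:2·1+1+0⇒3

12,3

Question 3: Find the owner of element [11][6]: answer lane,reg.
r=11→G=3,rhi=1  c=6→chi=0,T=3,p=0
L=3*4+3=15  i=0*4+1*2+0=2

15,2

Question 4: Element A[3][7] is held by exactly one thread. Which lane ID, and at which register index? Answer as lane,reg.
15,1

r:3=>grp=3,rB=0  c:7=>cB=0,tig=3,lo=1
L=3*4+3=15  i=0*4+0*2+1=1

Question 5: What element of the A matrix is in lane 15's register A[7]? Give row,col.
11,15

15: grp=3,tig=3
[7] (3+8,3*2+1+8) = (11,15)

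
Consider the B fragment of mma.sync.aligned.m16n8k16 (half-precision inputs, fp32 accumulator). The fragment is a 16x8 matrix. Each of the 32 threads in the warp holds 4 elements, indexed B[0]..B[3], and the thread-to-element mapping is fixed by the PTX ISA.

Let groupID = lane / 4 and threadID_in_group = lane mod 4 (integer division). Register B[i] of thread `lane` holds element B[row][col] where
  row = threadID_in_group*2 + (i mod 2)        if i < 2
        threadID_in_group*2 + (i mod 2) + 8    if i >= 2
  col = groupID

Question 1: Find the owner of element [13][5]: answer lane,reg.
22,3

c=5→G=5  r=13→rhi=1,T=2,p=1
L=5*4+2=22  i=1*2+1=3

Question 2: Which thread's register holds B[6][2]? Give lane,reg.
11,0

c=2⇒gr=2  r=6⇒Rb=0,th=3,odd=0
L=2*4+3=11  i=0*2+0=0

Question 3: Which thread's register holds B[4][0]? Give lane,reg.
c=0→G=0  r=4→rhi=0,T=2,p=0
L=0*4+2=2  i=0*2+0=0

2,0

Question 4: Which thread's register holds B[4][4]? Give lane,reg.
c: 4->gid=4  r: 4->r8=0,tid=2,i&1=0
L=4*4+2=18  i=0*2+0=0

18,0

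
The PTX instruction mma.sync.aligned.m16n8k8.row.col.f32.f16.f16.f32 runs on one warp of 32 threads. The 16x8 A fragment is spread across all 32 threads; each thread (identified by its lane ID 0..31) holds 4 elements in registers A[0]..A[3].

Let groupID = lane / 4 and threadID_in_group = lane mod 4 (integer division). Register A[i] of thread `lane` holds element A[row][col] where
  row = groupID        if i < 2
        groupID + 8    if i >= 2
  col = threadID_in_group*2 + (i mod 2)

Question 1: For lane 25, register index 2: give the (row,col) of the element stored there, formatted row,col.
lane 25→25/4=6, 25 mod 4=1
i=2  r:6+8→14  c:2·1+0→2

14,2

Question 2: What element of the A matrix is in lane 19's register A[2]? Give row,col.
lane 19->19/4=4, 19 mod 4=3
i=2  r:4+8->12  c:2·3+0->6

12,6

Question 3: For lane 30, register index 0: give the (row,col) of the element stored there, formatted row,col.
30: g=7,t=2
[0] (7+0,2*2+0) = (7,4)

7,4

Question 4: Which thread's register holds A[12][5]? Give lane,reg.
r:12=>grp=4,rB=1  c:5=>tig=2,lo=1
L=4*4+2=18  i=1*2+1=3

18,3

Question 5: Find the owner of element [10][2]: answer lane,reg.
r: 10->gid=2,r8=1  c: 2->tid=1,i&1=0
L=2*4+1=9  i=1*2+0=2

9,2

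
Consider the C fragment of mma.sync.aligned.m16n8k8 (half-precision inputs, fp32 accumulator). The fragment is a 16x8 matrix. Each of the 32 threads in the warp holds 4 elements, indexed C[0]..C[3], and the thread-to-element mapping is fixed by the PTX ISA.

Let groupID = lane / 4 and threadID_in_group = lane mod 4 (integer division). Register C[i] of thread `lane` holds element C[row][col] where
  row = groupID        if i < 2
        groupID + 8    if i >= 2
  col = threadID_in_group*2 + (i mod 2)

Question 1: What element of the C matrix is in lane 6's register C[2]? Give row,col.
lane 6: G=1 (6/4), T=2 (6%4)
i=2: r=1+8=9, c=2*2+0=4

9,4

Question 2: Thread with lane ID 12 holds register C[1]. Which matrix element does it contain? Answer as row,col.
3,1

12: grp=3,tig=0
[1] (3+0,0*2+1) = (3,1)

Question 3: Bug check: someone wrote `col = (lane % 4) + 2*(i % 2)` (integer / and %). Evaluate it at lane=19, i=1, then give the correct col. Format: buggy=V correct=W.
buggy=5 correct=7

`(lane % 4) + 2*(i % 2)`[19,1]->5
19: g=4,t=3
[1] (4+0,3*2+1) = (4,7)
col: 5 vs 7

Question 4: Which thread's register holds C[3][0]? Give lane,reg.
r=3⇒gr=3,Rb=0  c=0⇒th=0,odd=0
L=3*4+0=12  i=0*2+0=0

12,0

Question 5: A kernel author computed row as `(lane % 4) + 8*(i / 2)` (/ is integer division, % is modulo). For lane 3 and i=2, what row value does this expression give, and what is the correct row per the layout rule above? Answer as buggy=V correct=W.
buggy=11 correct=8

`(lane % 4) + 8*(i / 2)`[3,2]⇒11
lane 3⇒3/4=0, 3 mod 4=3
i=2  r:0+8⇒8  c:2·3+0⇒6
row: 11 vs 8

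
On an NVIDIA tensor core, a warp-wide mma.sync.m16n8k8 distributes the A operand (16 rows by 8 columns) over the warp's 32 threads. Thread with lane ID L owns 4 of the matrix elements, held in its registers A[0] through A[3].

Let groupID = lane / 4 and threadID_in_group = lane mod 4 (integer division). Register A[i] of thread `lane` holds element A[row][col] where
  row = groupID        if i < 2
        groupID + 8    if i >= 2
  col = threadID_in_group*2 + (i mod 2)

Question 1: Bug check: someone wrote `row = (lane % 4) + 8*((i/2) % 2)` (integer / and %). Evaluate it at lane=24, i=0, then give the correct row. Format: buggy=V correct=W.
`(lane % 4) + 8*((i/2) % 2)`[24,0]⇒0
lane 24⇒24/4=6, 24 mod 4=0
i=0  r:6+0⇒6  c:2·0+0⇒0
row: 0 vs 6

buggy=0 correct=6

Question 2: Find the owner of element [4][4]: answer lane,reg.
18,0

r:4=>grp=4,rB=0  c:4=>tig=2,lo=0
L=4*4+2=18  i=0*2+0=0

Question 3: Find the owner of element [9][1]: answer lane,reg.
4,3

r=9→G=1,rhi=1  c=1→T=0,p=1
L=1*4+0=4  i=1*2+1=3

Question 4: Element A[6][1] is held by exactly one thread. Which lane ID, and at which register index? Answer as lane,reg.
24,1

r=6->g=6,rb=0  c=1->t=0,b0=1
L=6*4+0=24  i=0*2+1=1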